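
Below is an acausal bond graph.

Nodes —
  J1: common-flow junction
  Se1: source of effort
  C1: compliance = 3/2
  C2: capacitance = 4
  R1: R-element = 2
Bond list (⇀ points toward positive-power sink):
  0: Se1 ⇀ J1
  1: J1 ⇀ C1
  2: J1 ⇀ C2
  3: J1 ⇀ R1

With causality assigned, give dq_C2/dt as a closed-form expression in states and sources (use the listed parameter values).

b0 |J1  (source Se1 imposes e)
b1 |J1  (C1 integral (e out))
b2 |J1  (C2 outputs effort q/C2)
b3 |R1  (only one flow-in slot at J1)

dq_C2/dt = E_Se1/2 - q_C1/3 - q_C2/8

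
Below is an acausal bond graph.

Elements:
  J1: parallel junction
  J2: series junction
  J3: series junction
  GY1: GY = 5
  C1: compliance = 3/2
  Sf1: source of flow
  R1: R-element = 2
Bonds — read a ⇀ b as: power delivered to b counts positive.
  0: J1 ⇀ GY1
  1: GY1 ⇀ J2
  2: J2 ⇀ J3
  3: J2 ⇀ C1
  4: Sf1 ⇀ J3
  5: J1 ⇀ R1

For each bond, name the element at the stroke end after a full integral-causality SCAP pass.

β4 →Sf1  (source Sf1 imposes f)
β2 →J3  (common-f at J3 fixed by 4)
β1 →J2  (J2: bond 2 brought flow, rest push out)
β3 →J2  (J2: bond 2 brought flow, rest push out)
β0 →J1  (GY GY1: same side as bond 1)
β5 →R1  (J1: bond 0 brought effort, rest push out)

β0 stroke at J1
β1 stroke at J2
β2 stroke at J3
β3 stroke at J2
β4 stroke at Sf1
β5 stroke at R1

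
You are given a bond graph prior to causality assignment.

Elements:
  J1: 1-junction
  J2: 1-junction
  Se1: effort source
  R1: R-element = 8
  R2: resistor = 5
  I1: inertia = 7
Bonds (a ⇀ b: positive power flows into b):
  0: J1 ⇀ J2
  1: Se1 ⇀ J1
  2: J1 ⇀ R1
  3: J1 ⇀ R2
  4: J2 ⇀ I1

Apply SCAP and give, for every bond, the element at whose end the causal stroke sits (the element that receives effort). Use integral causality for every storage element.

β0 |J2
β1 |J1
β2 |J1
β3 |J1
β4 |I1

bond 1 |J1  (source Se1 imposes e)
bond 4 |I1  (prefer integral on I1)
bond 0 |J2  (J2: bond 4 brought flow, rest push out)
bond 2 |J1  (1-jn J1 has f-setter on 0)
bond 3 |J1  (J1 flow already set via bond 0)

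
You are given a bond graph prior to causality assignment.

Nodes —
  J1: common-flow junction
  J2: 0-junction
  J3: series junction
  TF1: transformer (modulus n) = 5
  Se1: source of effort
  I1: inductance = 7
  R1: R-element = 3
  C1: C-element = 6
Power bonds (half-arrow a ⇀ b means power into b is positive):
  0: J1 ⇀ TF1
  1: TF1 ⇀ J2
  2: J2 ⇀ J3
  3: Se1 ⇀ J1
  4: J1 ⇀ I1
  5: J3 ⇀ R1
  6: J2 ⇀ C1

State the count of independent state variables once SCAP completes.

bond 3 |J1  (Se1: effort source, stroke at far end)
bond 4 |I1  (I1 integral (f out))
bond 0 |J1  (J1 flow already set via bond 4)
bond 1 |TF1  (TF1: transformer flips bond 0)
bond 6 |J2  (C1: C, integral causality)
bond 2 |J3  (0-jn J2 has e-setter on 6)
bond 5 |R1  (closing 1-jn rule on J3)

2  (C1, I1 all integral)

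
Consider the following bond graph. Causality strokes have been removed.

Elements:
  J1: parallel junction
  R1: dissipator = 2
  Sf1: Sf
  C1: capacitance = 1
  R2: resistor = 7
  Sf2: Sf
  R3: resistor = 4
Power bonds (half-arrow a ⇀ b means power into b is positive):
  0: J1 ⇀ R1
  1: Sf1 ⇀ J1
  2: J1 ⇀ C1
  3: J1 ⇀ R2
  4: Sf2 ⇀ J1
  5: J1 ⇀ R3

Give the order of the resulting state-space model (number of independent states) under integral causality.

1  (C1 all integral)

b1 →Sf1  (Sf1 (Sf) sets flow on bond)
b4 →Sf2  (source Sf2 imposes f)
b2 →J1  (C1 outputs effort q/C1)
b0 →R1  (J1 effort already set via bond 2)
b3 →R2  (J1 effort already set via bond 2)
b5 →R3  (J1 effort already set via bond 2)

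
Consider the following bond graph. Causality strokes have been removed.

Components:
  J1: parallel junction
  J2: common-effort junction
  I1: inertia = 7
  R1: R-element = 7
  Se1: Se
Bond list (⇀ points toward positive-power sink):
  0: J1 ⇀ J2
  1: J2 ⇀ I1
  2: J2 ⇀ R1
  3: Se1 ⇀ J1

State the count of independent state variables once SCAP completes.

β3 →J1  (Se1 (Se) sets effort on bond)
β0 →J2  (J1: bond 3 brought effort, rest push out)
β1 →I1  (common-e at J2 fixed by 0)
β2 →R1  (0-jn J2 has e-setter on 0)

1  (I1 all integral)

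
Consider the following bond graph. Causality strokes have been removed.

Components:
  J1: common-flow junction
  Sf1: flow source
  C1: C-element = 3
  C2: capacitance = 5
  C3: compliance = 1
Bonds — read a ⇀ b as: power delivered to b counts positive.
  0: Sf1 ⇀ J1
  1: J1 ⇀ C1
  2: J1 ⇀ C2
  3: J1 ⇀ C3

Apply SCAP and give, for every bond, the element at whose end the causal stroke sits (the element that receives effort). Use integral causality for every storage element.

β0 stroke→Sf1  (Sf1 fixes flow; stroke at Sf1)
β1 stroke→J1  (1-jn J1 has f-setter on 0)
β2 stroke→J1  (J1: bond 0 brought flow, rest push out)
β3 stroke→J1  (J1 flow already set via bond 0)

β0 →Sf1
β1 →J1
β2 →J1
β3 →J1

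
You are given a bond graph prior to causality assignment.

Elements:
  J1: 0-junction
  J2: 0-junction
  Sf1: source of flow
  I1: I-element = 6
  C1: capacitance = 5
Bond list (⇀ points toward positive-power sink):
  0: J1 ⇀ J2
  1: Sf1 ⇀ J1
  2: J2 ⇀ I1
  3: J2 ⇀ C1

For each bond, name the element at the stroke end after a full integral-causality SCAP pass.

β1 stroke at Sf1  (Sf1: flow source, stroke at near end)
β0 stroke at J1  (J1: last free bond brings effort in)
β2 stroke at I1  (I1: I, integral causality)
β3 stroke at J2  (only one effort-in slot at J2)

b0 stroke→J1
b1 stroke→Sf1
b2 stroke→I1
b3 stroke→J2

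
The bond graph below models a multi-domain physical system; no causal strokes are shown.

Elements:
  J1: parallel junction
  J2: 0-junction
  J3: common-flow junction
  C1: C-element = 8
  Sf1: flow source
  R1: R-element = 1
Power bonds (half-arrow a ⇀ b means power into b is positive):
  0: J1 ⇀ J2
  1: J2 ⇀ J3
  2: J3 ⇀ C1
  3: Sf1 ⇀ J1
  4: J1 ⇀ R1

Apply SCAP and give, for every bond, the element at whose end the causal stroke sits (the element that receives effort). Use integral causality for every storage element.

#3 →Sf1  (Sf1 (Sf) sets flow on bond)
#2 →J3  (prefer integral on C1)
#1 →J2  (closing 1-jn rule on J3)
#0 →J1  (J2: bond 1 brought effort, rest push out)
#4 →R1  (J1: bond 0 brought effort, rest push out)

β0 stroke at J1
β1 stroke at J2
β2 stroke at J3
β3 stroke at Sf1
β4 stroke at R1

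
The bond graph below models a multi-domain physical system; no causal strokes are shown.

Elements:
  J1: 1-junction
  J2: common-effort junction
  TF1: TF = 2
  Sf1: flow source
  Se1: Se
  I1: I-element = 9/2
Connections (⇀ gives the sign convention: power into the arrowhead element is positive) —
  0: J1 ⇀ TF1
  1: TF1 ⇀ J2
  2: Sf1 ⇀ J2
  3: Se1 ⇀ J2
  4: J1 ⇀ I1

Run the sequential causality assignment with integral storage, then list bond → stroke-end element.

β2 →Sf1  (source Sf1 imposes f)
β3 →J2  (Se1 (Se) sets effort on bond)
β1 →TF1  (0-jn J2 has e-setter on 3)
β0 →J1  (TF1: transformer flips bond 1)
β4 →I1  (closing 1-jn rule on J1)

#0 stroke at J1
#1 stroke at TF1
#2 stroke at Sf1
#3 stroke at J2
#4 stroke at I1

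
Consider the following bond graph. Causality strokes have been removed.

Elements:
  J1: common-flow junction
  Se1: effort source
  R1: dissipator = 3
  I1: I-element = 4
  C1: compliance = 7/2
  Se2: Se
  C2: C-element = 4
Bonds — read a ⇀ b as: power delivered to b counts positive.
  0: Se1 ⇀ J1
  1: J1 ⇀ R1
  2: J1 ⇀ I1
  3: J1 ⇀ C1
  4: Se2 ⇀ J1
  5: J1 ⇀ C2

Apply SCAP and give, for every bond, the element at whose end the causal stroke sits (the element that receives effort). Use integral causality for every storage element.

#0 stroke at J1
#1 stroke at J1
#2 stroke at I1
#3 stroke at J1
#4 stroke at J1
#5 stroke at J1

bond 0 stroke at J1  (source Se1 imposes e)
bond 4 stroke at J1  (source Se2 imposes e)
bond 2 stroke at I1  (I1 integral (f out))
bond 1 stroke at J1  (J1: bond 2 brought flow, rest push out)
bond 3 stroke at J1  (J1 flow already set via bond 2)
bond 5 stroke at J1  (1-jn J1 has f-setter on 2)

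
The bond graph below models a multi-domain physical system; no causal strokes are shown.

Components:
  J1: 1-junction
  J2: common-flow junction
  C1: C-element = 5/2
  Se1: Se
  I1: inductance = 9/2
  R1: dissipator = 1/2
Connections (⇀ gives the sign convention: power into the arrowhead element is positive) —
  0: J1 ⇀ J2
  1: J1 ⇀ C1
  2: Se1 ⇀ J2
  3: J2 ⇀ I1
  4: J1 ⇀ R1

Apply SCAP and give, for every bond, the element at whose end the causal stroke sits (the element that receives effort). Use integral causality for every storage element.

b2 |J2  (Se1 fixes effort; stroke away)
b1 |J1  (C1 outputs effort q/C1)
b3 |I1  (I1 outputs flow p/I1)
b0 |J2  (J2: bond 3 brought flow, rest push out)
b4 |J1  (1-jn J1 has f-setter on 0)

#0 |J2
#1 |J1
#2 |J2
#3 |I1
#4 |J1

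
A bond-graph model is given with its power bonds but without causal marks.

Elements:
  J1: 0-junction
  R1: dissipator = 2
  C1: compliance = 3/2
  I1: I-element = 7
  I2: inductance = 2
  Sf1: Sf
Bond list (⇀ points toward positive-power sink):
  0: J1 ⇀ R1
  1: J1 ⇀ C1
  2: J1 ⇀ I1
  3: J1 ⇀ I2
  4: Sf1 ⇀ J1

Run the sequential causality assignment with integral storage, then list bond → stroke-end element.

β4 →Sf1  (source Sf1 imposes f)
β1 →J1  (C1 outputs effort q/C1)
β0 →R1  (common-e at J1 fixed by 1)
β2 →I1  (J1: bond 1 brought effort, rest push out)
β3 →I2  (0-jn J1 has e-setter on 1)

b0 →R1
b1 →J1
b2 →I1
b3 →I2
b4 →Sf1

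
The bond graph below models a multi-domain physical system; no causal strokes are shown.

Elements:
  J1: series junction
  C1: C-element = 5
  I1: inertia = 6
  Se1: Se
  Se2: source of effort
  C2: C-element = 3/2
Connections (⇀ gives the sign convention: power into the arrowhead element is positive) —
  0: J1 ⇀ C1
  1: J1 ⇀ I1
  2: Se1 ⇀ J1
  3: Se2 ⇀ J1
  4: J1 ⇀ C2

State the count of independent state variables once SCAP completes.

3  (C1, C2, I1 all integral)

bond 2 →J1  (Se1 fixes effort; stroke away)
bond 3 →J1  (Se2 (Se) sets effort on bond)
bond 0 →J1  (C1: C, integral causality)
bond 1 →I1  (I1 outputs flow p/I1)
bond 4 →J1  (1-jn J1 has f-setter on 1)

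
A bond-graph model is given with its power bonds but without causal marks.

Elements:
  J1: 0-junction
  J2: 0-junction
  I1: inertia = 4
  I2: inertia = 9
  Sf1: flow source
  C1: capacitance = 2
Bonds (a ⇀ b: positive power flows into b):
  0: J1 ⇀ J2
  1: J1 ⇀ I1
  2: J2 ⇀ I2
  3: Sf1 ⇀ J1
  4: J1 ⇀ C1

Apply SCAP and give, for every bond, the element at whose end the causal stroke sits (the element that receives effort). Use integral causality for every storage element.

β3 stroke at Sf1  (source Sf1 imposes f)
β1 stroke at I1  (prefer integral on I1)
β2 stroke at I2  (I2: I, integral causality)
β0 stroke at J2  (J2 needs exactly one e-in)
β4 stroke at J1  (only one effort-in slot at J1)

#0 stroke→J2
#1 stroke→I1
#2 stroke→I2
#3 stroke→Sf1
#4 stroke→J1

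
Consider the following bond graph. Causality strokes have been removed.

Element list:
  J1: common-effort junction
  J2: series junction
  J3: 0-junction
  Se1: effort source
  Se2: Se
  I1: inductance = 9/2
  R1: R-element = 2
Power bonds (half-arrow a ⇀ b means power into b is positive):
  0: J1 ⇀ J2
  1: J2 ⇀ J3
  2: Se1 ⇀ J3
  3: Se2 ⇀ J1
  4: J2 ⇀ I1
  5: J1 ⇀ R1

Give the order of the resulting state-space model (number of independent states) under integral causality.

bond 2 stroke at J3  (Se1: effort source, stroke at far end)
bond 3 stroke at J1  (Se2: effort source, stroke at far end)
bond 0 stroke at J2  (J1 effort already set via bond 3)
bond 5 stroke at R1  (common-e at J1 fixed by 3)
bond 1 stroke at J2  (J3 effort already set via bond 2)
bond 4 stroke at I1  (closing 1-jn rule on J2)

1  (I1 all integral)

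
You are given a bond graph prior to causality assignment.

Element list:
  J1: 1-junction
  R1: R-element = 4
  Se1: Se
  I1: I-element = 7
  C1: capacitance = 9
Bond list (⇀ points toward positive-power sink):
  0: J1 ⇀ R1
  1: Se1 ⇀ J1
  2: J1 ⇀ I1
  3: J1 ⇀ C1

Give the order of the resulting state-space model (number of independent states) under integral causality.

2  (C1, I1 all integral)

b1 →J1  (Se1 fixes effort; stroke away)
b2 →I1  (prefer integral on I1)
b0 →J1  (common-f at J1 fixed by 2)
b3 →J1  (J1 flow already set via bond 2)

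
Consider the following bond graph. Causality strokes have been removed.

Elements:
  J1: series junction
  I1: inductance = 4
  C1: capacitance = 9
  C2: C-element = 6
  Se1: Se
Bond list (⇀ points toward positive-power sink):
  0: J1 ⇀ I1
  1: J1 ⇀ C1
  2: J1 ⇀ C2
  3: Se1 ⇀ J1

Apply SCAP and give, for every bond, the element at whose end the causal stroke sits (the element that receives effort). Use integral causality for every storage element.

#3 stroke→J1  (Se1 (Se) sets effort on bond)
#0 stroke→I1  (I1: I, integral causality)
#1 stroke→J1  (J1 flow already set via bond 0)
#2 stroke→J1  (common-f at J1 fixed by 0)

b0 stroke→I1
b1 stroke→J1
b2 stroke→J1
b3 stroke→J1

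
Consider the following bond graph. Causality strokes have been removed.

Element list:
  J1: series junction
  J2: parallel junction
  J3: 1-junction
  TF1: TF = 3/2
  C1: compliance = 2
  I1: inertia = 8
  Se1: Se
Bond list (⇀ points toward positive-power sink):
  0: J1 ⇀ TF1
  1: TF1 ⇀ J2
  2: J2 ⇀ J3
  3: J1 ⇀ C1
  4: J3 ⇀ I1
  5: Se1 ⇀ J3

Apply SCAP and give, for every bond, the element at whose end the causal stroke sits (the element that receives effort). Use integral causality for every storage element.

β0 →TF1
β1 →J2
β2 →J3
β3 →J1
β4 →I1
β5 →J3

bond 5 |J3  (Se1 fixes effort; stroke away)
bond 3 |J1  (C1 integral (e out))
bond 0 |TF1  (J1: last free bond brings flow in)
bond 1 |J2  (through TF1, causality passes straight; one stroke at TF1)
bond 2 |J3  (J2 effort already set via bond 1)
bond 4 |I1  (J3: last free bond brings flow in)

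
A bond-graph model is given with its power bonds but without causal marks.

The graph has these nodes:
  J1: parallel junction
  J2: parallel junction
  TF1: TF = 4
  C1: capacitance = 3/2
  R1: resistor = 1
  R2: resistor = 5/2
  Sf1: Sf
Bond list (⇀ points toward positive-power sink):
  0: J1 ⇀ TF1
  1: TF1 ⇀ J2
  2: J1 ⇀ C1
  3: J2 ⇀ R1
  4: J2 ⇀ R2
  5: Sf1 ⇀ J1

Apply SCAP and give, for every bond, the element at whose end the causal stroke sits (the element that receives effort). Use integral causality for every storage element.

β0 |TF1
β1 |J2
β2 |J1
β3 |R1
β4 |R2
β5 |Sf1

β5 stroke→Sf1  (Sf1: flow source, stroke at near end)
β2 stroke→J1  (C1 integral (e out))
β0 stroke→TF1  (J1 effort already set via bond 2)
β1 stroke→J2  (through TF1, causality passes straight; one stroke at TF1)
β3 stroke→R1  (0-jn J2 has e-setter on 1)
β4 stroke→R2  (J2 effort already set via bond 1)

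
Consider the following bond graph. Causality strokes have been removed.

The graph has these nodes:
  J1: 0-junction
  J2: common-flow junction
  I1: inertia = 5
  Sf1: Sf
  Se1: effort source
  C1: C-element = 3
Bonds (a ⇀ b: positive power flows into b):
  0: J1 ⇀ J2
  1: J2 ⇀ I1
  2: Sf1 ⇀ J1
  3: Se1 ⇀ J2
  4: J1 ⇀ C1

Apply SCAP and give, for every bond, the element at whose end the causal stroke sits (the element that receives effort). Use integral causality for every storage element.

bond 0 →J2
bond 1 →I1
bond 2 →Sf1
bond 3 →J2
bond 4 →J1

β2 →Sf1  (source Sf1 imposes f)
β3 →J2  (Se1: effort source, stroke at far end)
β1 →I1  (I1: I, integral causality)
β0 →J2  (J2 flow already set via bond 1)
β4 →J1  (closing 0-jn rule on J1)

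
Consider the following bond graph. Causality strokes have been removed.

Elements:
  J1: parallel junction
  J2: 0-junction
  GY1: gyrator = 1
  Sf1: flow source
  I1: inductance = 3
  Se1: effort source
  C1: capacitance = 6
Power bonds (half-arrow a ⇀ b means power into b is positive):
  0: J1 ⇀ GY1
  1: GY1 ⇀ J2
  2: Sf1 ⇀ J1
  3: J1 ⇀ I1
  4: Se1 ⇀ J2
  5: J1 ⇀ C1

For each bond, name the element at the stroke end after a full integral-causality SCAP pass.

b2 stroke at Sf1  (Sf1 fixes flow; stroke at Sf1)
b4 stroke at J2  (Se1: effort source, stroke at far end)
b1 stroke at GY1  (0-jn J2 has e-setter on 4)
b0 stroke at GY1  (GY1: gyrator matches bond 1)
b3 stroke at I1  (I1 outputs flow p/I1)
b5 stroke at J1  (J1 needs exactly one e-in)

bond 0 stroke→GY1
bond 1 stroke→GY1
bond 2 stroke→Sf1
bond 3 stroke→I1
bond 4 stroke→J2
bond 5 stroke→J1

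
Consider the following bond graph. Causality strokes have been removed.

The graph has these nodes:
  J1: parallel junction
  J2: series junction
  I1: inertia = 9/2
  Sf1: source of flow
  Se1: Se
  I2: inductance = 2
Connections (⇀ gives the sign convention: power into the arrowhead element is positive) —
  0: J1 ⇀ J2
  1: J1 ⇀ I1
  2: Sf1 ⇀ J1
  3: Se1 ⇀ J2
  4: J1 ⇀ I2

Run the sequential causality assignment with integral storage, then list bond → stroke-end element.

β2 |Sf1  (source Sf1 imposes f)
β3 |J2  (Se1 fixes effort; stroke away)
β0 |J1  (closing 1-jn rule on J2)
β1 |I1  (J1 effort already set via bond 0)
β4 |I2  (0-jn J1 has e-setter on 0)

β0 stroke→J1
β1 stroke→I1
β2 stroke→Sf1
β3 stroke→J2
β4 stroke→I2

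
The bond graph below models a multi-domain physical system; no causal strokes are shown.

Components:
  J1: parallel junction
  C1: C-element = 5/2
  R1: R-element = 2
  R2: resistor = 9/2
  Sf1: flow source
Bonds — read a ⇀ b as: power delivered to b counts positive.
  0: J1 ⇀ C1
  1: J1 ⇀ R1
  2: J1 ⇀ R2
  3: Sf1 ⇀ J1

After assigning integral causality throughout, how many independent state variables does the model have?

β3 stroke at Sf1  (Sf1: flow source, stroke at near end)
β0 stroke at J1  (C1: C, integral causality)
β1 stroke at R1  (J1 effort already set via bond 0)
β2 stroke at R2  (J1 effort already set via bond 0)

1  (C1 all integral)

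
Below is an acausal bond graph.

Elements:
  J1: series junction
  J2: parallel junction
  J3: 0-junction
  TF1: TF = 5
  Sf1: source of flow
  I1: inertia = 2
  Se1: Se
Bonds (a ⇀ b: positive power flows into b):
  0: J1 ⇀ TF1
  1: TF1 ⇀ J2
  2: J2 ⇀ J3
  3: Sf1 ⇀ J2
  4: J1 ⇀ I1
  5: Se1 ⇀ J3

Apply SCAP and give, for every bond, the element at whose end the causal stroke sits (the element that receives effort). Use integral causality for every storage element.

β3 stroke→Sf1  (Sf1: flow source, stroke at near end)
β5 stroke→J3  (Se1 (Se) sets effort on bond)
β2 stroke→J2  (common-e at J3 fixed by 5)
β1 stroke→TF1  (common-e at J2 fixed by 2)
β0 stroke→J1  (TF TF1: opposite of bond 1)
β4 stroke→I1  (closing 1-jn rule on J1)

β0 →J1
β1 →TF1
β2 →J2
β3 →Sf1
β4 →I1
β5 →J3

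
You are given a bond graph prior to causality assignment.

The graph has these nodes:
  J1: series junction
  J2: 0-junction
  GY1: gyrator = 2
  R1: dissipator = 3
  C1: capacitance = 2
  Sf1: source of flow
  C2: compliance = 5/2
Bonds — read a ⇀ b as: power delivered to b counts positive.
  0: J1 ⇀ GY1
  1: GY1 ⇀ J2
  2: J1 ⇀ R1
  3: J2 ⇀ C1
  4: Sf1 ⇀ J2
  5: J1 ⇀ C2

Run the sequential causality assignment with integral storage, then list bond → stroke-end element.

#0 →GY1
#1 →GY1
#2 →J1
#3 →J2
#4 →Sf1
#5 →J1

#4 |Sf1  (Sf1: flow source, stroke at near end)
#3 |J2  (prefer integral on C1)
#1 |GY1  (J2: bond 3 brought effort, rest push out)
#0 |GY1  (GY1: gyrator matches bond 1)
#2 |J1  (J1 flow already set via bond 0)
#5 |J1  (common-f at J1 fixed by 0)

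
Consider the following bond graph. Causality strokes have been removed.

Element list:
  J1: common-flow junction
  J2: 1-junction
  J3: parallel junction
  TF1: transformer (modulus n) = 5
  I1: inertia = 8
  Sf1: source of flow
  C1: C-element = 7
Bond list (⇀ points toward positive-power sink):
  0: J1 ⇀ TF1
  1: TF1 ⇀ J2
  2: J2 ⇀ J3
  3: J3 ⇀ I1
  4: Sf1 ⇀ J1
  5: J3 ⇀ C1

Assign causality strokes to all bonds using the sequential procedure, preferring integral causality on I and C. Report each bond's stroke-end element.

#4 stroke at Sf1  (source Sf1 imposes f)
#0 stroke at J1  (J1 flow already set via bond 4)
#1 stroke at TF1  (through TF1, causality passes straight; one stroke at TF1)
#2 stroke at J2  (J2 flow already set via bond 1)
#3 stroke at I1  (prefer integral on I1)
#5 stroke at J3  (J3: last free bond brings effort in)

bond 0 stroke at J1
bond 1 stroke at TF1
bond 2 stroke at J2
bond 3 stroke at I1
bond 4 stroke at Sf1
bond 5 stroke at J3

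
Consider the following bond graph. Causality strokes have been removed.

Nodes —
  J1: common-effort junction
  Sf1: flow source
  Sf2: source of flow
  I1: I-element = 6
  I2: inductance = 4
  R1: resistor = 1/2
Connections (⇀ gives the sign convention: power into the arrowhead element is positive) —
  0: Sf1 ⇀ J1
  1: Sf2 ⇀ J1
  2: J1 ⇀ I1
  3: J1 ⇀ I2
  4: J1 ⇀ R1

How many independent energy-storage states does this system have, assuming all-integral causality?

#0 →Sf1  (source Sf1 imposes f)
#1 →Sf2  (Sf2 fixes flow; stroke at Sf2)
#2 →I1  (prefer integral on I1)
#3 →I2  (prefer integral on I2)
#4 →J1  (closing 0-jn rule on J1)

2  (I1, I2 all integral)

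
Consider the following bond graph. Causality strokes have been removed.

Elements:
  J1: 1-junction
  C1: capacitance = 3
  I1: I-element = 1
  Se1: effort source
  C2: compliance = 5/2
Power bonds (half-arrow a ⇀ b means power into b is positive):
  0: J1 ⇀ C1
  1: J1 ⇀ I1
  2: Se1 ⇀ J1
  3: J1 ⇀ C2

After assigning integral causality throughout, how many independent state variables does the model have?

b2 →J1  (Se1 fixes effort; stroke away)
b0 →J1  (prefer integral on C1)
b1 →I1  (I1 integral (f out))
b3 →J1  (J1 flow already set via bond 1)

3  (C1, C2, I1 all integral)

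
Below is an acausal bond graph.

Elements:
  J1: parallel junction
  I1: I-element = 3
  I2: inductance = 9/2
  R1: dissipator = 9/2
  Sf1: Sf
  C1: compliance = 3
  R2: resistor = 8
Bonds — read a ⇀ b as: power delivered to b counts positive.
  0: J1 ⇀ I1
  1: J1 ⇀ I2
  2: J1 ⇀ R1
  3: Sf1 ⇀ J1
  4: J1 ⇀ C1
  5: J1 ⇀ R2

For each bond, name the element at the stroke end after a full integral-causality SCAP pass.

b0 stroke at I1
b1 stroke at I2
b2 stroke at R1
b3 stroke at Sf1
b4 stroke at J1
b5 stroke at R2

b3 stroke at Sf1  (Sf1: flow source, stroke at near end)
b0 stroke at I1  (I1: I, integral causality)
b1 stroke at I2  (prefer integral on I2)
b4 stroke at J1  (C1 outputs effort q/C1)
b2 stroke at R1  (common-e at J1 fixed by 4)
b5 stroke at R2  (0-jn J1 has e-setter on 4)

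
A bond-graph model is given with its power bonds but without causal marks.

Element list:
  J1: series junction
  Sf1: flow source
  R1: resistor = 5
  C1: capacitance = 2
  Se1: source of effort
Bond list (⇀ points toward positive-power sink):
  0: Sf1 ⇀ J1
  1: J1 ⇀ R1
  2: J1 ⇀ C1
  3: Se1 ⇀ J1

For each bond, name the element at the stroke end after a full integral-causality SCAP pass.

b0 →Sf1
b1 →J1
b2 →J1
b3 →J1

b0 →Sf1  (Sf1 (Sf) sets flow on bond)
b3 →J1  (source Se1 imposes e)
b1 →J1  (common-f at J1 fixed by 0)
b2 →J1  (1-jn J1 has f-setter on 0)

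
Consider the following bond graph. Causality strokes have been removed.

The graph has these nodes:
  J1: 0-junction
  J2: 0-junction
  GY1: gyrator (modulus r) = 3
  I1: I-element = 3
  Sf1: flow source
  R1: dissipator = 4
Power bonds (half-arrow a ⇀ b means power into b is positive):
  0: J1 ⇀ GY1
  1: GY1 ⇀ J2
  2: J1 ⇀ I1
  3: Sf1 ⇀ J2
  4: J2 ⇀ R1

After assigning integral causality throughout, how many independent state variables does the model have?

#3 |Sf1  (source Sf1 imposes f)
#2 |I1  (prefer integral on I1)
#0 |J1  (only one effort-in slot at J1)
#1 |J2  (GY GY1: same side as bond 0)
#4 |R1  (J2: bond 1 brought effort, rest push out)

1  (I1 all integral)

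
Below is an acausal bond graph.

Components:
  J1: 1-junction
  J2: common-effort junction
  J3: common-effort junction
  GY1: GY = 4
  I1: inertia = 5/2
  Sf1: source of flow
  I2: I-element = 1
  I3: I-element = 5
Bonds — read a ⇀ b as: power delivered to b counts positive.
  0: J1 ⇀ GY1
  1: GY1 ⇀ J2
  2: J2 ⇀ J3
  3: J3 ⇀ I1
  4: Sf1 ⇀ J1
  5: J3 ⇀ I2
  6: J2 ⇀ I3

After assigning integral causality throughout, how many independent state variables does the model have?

bond 4 stroke at Sf1  (Sf1 fixes flow; stroke at Sf1)
bond 0 stroke at J1  (common-f at J1 fixed by 4)
bond 1 stroke at J2  (GY1 both-in/both-out from 0)
bond 2 stroke at J3  (J2: bond 1 brought effort, rest push out)
bond 6 stroke at I3  (J2: bond 1 brought effort, rest push out)
bond 3 stroke at I1  (common-e at J3 fixed by 2)
bond 5 stroke at I2  (J3 effort already set via bond 2)

3  (I1, I2, I3 all integral)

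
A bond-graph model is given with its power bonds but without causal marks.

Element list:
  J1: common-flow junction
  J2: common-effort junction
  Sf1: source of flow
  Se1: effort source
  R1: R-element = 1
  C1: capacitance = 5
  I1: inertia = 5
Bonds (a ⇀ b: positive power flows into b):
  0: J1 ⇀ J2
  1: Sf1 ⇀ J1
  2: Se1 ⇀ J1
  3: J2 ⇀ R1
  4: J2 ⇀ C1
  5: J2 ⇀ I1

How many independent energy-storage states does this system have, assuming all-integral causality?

2  (C1, I1 all integral)

bond 1 →Sf1  (Sf1 fixes flow; stroke at Sf1)
bond 2 →J1  (source Se1 imposes e)
bond 0 →J1  (J1: bond 1 brought flow, rest push out)
bond 4 →J2  (C1: C, integral causality)
bond 3 →R1  (0-jn J2 has e-setter on 4)
bond 5 →I1  (J2 effort already set via bond 4)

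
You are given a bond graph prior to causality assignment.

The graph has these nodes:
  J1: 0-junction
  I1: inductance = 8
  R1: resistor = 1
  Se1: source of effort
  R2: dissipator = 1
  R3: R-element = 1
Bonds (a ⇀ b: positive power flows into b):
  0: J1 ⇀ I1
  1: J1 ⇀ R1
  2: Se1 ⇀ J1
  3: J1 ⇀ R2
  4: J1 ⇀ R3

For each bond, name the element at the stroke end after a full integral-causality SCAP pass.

b0 stroke→I1
b1 stroke→R1
b2 stroke→J1
b3 stroke→R2
b4 stroke→R3

bond 2 stroke at J1  (Se1 fixes effort; stroke away)
bond 0 stroke at I1  (J1: bond 2 brought effort, rest push out)
bond 1 stroke at R1  (common-e at J1 fixed by 2)
bond 3 stroke at R2  (J1 effort already set via bond 2)
bond 4 stroke at R3  (common-e at J1 fixed by 2)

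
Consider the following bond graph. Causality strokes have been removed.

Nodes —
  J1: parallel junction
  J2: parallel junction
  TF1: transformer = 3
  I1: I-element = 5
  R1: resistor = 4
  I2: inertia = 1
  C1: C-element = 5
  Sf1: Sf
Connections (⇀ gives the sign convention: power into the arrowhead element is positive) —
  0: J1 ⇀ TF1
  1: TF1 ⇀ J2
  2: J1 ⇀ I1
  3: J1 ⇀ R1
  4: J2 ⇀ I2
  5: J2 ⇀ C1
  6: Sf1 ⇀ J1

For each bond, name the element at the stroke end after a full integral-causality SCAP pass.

β6 →Sf1  (Sf1: flow source, stroke at near end)
β2 →I1  (prefer integral on I1)
β4 →I2  (I2: I, integral causality)
β5 →J2  (C1 outputs effort q/C1)
β1 →TF1  (J2: bond 5 brought effort, rest push out)
β0 →J1  (TF1: transformer flips bond 1)
β3 →R1  (J1: bond 0 brought effort, rest push out)

bond 0 stroke at J1
bond 1 stroke at TF1
bond 2 stroke at I1
bond 3 stroke at R1
bond 4 stroke at I2
bond 5 stroke at J2
bond 6 stroke at Sf1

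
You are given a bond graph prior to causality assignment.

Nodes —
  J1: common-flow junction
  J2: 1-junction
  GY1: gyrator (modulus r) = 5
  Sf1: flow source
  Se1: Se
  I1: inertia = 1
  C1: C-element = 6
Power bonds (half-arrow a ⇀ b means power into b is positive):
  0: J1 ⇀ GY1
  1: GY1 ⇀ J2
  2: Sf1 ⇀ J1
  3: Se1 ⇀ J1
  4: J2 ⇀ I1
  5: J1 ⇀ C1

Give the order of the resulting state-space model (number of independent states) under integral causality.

β2 →Sf1  (Sf1 (Sf) sets flow on bond)
β3 →J1  (Se1 (Se) sets effort on bond)
β0 →J1  (1-jn J1 has f-setter on 2)
β5 →J1  (common-f at J1 fixed by 2)
β1 →J2  (GY GY1: same side as bond 0)
β4 →I1  (J2 needs exactly one f-in)

2  (C1, I1 all integral)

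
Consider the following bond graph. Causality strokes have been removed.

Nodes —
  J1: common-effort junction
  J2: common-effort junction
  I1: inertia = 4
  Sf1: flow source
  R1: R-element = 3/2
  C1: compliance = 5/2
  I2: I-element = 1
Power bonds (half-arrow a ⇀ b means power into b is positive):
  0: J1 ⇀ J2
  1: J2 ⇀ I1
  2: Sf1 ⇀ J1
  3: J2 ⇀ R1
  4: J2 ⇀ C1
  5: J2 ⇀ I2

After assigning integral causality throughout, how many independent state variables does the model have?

3  (C1, I1, I2 all integral)

b2 →Sf1  (Sf1 fixes flow; stroke at Sf1)
b0 →J1  (only one effort-in slot at J1)
b1 →I1  (I1 outputs flow p/I1)
b4 →J2  (C1 integral (e out))
b3 →R1  (J2 effort already set via bond 4)
b5 →I2  (common-e at J2 fixed by 4)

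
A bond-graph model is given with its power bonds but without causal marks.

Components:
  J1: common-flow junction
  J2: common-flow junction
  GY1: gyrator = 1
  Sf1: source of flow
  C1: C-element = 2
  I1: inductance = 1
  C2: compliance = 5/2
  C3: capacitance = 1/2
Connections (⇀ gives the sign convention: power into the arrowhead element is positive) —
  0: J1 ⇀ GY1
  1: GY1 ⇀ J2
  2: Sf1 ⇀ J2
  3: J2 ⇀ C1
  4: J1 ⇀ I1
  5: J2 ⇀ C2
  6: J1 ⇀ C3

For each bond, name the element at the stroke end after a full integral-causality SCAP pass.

b2 |Sf1  (Sf1 (Sf) sets flow on bond)
b1 |J2  (J2 flow already set via bond 2)
b3 |J2  (J2: bond 2 brought flow, rest push out)
b5 |J2  (1-jn J2 has f-setter on 2)
b0 |J1  (through GY1, causality inverts; strokes same side of GY1)
b4 |I1  (prefer integral on I1)
b6 |J1  (J1: bond 4 brought flow, rest push out)

bond 0 |J1
bond 1 |J2
bond 2 |Sf1
bond 3 |J2
bond 4 |I1
bond 5 |J2
bond 6 |J1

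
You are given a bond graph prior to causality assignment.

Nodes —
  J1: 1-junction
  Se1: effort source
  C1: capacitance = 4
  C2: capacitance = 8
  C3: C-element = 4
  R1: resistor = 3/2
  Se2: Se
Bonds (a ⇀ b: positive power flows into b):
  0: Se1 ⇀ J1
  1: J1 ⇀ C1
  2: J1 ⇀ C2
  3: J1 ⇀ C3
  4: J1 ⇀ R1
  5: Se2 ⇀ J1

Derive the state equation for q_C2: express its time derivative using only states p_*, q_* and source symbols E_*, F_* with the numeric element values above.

dq_C2/dt = 2*E_Se1/3 + 2*E_Se2/3 - q_C1/6 - q_C2/12 - q_C3/6

#0 stroke→J1  (Se1 (Se) sets effort on bond)
#5 stroke→J1  (Se2 fixes effort; stroke away)
#1 stroke→J1  (prefer integral on C1)
#2 stroke→J1  (C2 outputs effort q/C2)
#3 stroke→J1  (prefer integral on C3)
#4 stroke→R1  (J1: last free bond brings flow in)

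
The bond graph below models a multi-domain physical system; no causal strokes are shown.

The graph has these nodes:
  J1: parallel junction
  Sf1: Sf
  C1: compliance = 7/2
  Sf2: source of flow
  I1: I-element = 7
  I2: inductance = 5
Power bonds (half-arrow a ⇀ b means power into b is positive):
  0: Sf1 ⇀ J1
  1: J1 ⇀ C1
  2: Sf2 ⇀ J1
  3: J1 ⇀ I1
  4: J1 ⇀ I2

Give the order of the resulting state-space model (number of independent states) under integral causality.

3  (C1, I1, I2 all integral)

#0 |Sf1  (Sf1 (Sf) sets flow on bond)
#2 |Sf2  (Sf2: flow source, stroke at near end)
#1 |J1  (C1: C, integral causality)
#3 |I1  (0-jn J1 has e-setter on 1)
#4 |I2  (0-jn J1 has e-setter on 1)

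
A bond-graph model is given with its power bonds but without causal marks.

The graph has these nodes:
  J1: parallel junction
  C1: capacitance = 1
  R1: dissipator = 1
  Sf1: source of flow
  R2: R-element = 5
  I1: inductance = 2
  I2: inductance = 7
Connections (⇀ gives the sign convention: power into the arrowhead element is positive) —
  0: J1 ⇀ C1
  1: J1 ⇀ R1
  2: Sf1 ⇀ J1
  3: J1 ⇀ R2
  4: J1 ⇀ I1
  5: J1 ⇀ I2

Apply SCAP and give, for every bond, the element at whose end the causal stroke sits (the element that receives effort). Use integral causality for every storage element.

bond 2 →Sf1  (Sf1 (Sf) sets flow on bond)
bond 0 →J1  (C1 integral (e out))
bond 1 →R1  (J1 effort already set via bond 0)
bond 3 →R2  (J1 effort already set via bond 0)
bond 4 →I1  (0-jn J1 has e-setter on 0)
bond 5 →I2  (0-jn J1 has e-setter on 0)

b0 →J1
b1 →R1
b2 →Sf1
b3 →R2
b4 →I1
b5 →I2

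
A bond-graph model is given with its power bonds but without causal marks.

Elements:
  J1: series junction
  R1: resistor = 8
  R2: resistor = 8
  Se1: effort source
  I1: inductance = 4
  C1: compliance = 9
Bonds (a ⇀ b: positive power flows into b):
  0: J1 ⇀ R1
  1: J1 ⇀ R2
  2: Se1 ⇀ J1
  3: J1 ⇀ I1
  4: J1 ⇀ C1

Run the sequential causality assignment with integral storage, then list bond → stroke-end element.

b0 stroke→J1
b1 stroke→J1
b2 stroke→J1
b3 stroke→I1
b4 stroke→J1

b2 |J1  (Se1: effort source, stroke at far end)
b3 |I1  (I1: I, integral causality)
b0 |J1  (1-jn J1 has f-setter on 3)
b1 |J1  (J1: bond 3 brought flow, rest push out)
b4 |J1  (J1: bond 3 brought flow, rest push out)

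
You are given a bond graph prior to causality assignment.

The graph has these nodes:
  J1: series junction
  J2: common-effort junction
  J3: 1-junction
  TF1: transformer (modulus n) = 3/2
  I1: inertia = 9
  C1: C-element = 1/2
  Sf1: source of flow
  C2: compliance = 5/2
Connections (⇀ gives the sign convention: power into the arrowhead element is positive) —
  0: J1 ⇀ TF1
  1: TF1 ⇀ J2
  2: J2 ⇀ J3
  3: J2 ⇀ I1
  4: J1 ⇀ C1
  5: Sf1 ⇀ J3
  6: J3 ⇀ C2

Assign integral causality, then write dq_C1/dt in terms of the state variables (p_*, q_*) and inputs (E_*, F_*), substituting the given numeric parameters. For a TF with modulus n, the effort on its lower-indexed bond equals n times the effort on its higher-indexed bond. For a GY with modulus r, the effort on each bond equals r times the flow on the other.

dq_C1/dt = 2*F_Sf1/3 + 2*p_I1/27

bond 5 |Sf1  (source Sf1 imposes f)
bond 2 |J3  (J3: bond 5 brought flow, rest push out)
bond 6 |J3  (J3 flow already set via bond 5)
bond 3 |I1  (prefer integral on I1)
bond 1 |J2  (J2 needs exactly one e-in)
bond 0 |TF1  (through TF1, causality passes straight; one stroke at TF1)
bond 4 |J1  (J1 flow already set via bond 0)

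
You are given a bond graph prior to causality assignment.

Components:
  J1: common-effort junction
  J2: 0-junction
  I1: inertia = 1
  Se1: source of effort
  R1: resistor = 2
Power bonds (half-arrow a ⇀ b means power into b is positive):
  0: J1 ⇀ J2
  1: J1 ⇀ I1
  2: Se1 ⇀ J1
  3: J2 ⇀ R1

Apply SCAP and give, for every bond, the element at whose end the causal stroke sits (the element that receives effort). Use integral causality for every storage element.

b2 →J1  (source Se1 imposes e)
b0 →J2  (J1 effort already set via bond 2)
b1 →I1  (J1 effort already set via bond 2)
b3 →R1  (J2: bond 0 brought effort, rest push out)

bond 0 stroke→J2
bond 1 stroke→I1
bond 2 stroke→J1
bond 3 stroke→R1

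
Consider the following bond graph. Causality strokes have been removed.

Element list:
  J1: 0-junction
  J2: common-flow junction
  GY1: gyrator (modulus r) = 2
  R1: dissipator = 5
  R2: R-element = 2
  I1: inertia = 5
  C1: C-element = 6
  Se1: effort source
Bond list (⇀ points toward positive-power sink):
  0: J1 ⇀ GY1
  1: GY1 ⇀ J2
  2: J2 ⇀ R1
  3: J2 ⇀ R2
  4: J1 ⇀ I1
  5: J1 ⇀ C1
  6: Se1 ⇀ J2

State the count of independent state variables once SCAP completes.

2  (C1, I1 all integral)

β6 stroke→J2  (source Se1 imposes e)
β4 stroke→I1  (I1: I, integral causality)
β5 stroke→J1  (prefer integral on C1)
β0 stroke→GY1  (J1 effort already set via bond 5)
β1 stroke→GY1  (GY1: gyrator matches bond 0)
β2 stroke→J2  (J2 flow already set via bond 1)
β3 stroke→J2  (J2 flow already set via bond 1)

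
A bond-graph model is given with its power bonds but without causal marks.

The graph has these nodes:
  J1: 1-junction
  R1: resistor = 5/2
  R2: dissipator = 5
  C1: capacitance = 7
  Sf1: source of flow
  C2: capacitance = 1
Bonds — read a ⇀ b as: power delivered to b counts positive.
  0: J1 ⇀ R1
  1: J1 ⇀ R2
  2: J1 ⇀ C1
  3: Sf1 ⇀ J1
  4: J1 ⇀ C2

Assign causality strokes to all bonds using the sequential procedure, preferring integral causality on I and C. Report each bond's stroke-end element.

#0 stroke at J1
#1 stroke at J1
#2 stroke at J1
#3 stroke at Sf1
#4 stroke at J1

bond 3 |Sf1  (source Sf1 imposes f)
bond 0 |J1  (1-jn J1 has f-setter on 3)
bond 1 |J1  (J1 flow already set via bond 3)
bond 2 |J1  (common-f at J1 fixed by 3)
bond 4 |J1  (1-jn J1 has f-setter on 3)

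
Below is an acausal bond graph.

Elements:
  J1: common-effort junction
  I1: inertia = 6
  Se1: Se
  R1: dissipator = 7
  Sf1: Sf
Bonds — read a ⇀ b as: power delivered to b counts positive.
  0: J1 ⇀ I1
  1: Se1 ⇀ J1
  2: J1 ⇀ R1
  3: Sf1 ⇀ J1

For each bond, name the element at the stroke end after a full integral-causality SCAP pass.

#1 →J1  (Se1 fixes effort; stroke away)
#3 →Sf1  (Sf1: flow source, stroke at near end)
#0 →I1  (J1: bond 1 brought effort, rest push out)
#2 →R1  (0-jn J1 has e-setter on 1)

β0 stroke→I1
β1 stroke→J1
β2 stroke→R1
β3 stroke→Sf1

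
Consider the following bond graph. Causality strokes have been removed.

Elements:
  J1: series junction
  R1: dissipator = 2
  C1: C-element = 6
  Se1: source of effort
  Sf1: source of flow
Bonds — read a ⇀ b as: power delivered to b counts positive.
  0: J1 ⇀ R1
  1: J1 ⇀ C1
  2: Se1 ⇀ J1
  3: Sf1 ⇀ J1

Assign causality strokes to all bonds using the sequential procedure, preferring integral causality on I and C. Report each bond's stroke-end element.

bond 0 stroke at J1
bond 1 stroke at J1
bond 2 stroke at J1
bond 3 stroke at Sf1

bond 2 stroke at J1  (Se1: effort source, stroke at far end)
bond 3 stroke at Sf1  (Sf1 (Sf) sets flow on bond)
bond 0 stroke at J1  (J1: bond 3 brought flow, rest push out)
bond 1 stroke at J1  (J1 flow already set via bond 3)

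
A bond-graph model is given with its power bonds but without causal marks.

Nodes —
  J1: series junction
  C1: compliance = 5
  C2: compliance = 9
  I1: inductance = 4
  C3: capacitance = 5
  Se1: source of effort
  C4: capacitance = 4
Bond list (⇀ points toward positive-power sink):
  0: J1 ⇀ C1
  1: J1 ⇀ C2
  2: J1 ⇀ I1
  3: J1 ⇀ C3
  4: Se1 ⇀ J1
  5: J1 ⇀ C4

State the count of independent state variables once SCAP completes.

#4 |J1  (source Se1 imposes e)
#0 |J1  (C1 integral (e out))
#1 |J1  (C2: C, integral causality)
#2 |I1  (I1 integral (f out))
#3 |J1  (J1: bond 2 brought flow, rest push out)
#5 |J1  (common-f at J1 fixed by 2)

5  (C1, C2, C3, C4, I1 all integral)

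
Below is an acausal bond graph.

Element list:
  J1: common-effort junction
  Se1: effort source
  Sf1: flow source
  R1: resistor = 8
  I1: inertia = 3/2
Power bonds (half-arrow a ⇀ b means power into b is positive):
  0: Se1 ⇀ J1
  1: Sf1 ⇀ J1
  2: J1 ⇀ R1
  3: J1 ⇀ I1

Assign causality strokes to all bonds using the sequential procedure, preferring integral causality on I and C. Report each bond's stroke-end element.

β0 →J1  (Se1 (Se) sets effort on bond)
β1 →Sf1  (source Sf1 imposes f)
β2 →R1  (common-e at J1 fixed by 0)
β3 →I1  (J1: bond 0 brought effort, rest push out)

#0 stroke→J1
#1 stroke→Sf1
#2 stroke→R1
#3 stroke→I1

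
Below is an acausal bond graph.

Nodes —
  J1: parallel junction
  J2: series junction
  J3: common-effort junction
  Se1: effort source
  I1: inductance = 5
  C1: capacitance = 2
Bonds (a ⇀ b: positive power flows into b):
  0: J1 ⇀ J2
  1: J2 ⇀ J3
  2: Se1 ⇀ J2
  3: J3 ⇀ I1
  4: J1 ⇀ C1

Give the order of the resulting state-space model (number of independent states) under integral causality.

#2 →J2  (Se1 (Se) sets effort on bond)
#3 →I1  (I1 outputs flow p/I1)
#1 →J3  (closing 0-jn rule on J3)
#0 →J2  (1-jn J2 has f-setter on 1)
#4 →J1  (closing 0-jn rule on J1)

2  (C1, I1 all integral)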